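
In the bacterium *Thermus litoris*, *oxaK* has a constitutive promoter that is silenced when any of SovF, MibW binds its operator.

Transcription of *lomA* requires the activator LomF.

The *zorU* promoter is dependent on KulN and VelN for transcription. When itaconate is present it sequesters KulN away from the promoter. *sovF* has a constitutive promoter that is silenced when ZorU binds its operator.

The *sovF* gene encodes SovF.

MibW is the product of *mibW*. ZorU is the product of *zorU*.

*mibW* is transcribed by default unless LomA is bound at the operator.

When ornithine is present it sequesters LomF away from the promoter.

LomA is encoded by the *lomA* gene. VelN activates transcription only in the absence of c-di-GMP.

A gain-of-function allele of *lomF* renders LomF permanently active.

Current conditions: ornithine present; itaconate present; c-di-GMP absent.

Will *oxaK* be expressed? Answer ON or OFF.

OFF

Itaconate is present, so KulN is inactive.
c-di-GMP is absent, so VelN is active.
Required activator KulN is absent, so *zorU* is not transcribed.
So ZorU is not produced.
With no repressor bound, *sovF* is transcribed.
So SovF is produced and active.
LomF is constitutively active in this strain.
No repressor is bound and LomF is active, so *lomA* is transcribed.
So LomA is produced and active.
With repressor LomA bound, *mibW* is not transcribed.
So MibW is not produced.
With repressor SovF bound, *oxaK* is not transcribed.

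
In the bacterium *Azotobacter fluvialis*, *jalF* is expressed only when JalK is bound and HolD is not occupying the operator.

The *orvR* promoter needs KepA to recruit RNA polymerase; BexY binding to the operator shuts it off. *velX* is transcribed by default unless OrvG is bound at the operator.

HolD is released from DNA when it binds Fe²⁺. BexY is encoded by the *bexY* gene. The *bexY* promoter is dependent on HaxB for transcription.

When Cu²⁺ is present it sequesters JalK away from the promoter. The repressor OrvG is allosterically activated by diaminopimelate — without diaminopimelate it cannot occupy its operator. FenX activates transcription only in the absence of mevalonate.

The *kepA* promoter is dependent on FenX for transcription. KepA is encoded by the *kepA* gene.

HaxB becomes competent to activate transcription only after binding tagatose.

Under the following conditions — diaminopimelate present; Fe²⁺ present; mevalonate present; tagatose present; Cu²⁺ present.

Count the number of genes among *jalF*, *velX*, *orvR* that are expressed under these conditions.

Fe²⁺ is present, so HolD is inactive.
Cu²⁺ is present, so JalK is inactive.
Required activator JalK is absent, so *jalF* is not transcribed.
→ *jalF* is OFF.
Diaminopimelate is present, so OrvG is active.
With repressor OrvG bound, *velX* is not transcribed.
→ *velX* is OFF.
Tagatose is present, so HaxB is active.
No repressor is bound and HaxB is active, so *bexY* is transcribed.
So BexY is produced and active.
Mevalonate is present, so FenX is inactive.
Required activator FenX is absent, so *kepA* is not transcribed.
So KepA is not produced.
With repressor BexY bound, *orvR* is not transcribed.
→ *orvR* is OFF.
0 of the 3 genes are transcribed.

0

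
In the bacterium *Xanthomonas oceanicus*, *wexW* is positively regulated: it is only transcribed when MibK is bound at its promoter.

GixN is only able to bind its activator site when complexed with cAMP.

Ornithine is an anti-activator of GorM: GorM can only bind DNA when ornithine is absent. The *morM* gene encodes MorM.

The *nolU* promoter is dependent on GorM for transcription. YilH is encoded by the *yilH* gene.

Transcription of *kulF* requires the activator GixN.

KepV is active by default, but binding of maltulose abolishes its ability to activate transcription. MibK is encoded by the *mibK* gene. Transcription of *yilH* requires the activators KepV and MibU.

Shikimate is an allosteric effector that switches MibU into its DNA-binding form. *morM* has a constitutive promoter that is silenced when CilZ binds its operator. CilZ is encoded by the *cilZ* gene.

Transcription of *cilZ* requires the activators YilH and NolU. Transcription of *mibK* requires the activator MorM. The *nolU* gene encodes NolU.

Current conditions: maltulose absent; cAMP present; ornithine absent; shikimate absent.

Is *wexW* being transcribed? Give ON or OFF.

Maltulose is absent, so KepV is active.
Shikimate is absent, so MibU is inactive.
Required activator MibU is absent, so *yilH* is not transcribed.
So YilH is not produced.
Ornithine is absent, so GorM is active.
No repressor is bound and GorM is active, so *nolU* is transcribed.
So NolU is produced and active.
Required activator YilH is absent, so *cilZ* is not transcribed.
So CilZ is not produced.
With no repressor bound, *morM* is transcribed.
So MorM is produced and active.
No repressor is bound and MorM is active, so *mibK* is transcribed.
So MibK is produced and active.
No repressor is bound and MibK is active, so *wexW* is transcribed.

ON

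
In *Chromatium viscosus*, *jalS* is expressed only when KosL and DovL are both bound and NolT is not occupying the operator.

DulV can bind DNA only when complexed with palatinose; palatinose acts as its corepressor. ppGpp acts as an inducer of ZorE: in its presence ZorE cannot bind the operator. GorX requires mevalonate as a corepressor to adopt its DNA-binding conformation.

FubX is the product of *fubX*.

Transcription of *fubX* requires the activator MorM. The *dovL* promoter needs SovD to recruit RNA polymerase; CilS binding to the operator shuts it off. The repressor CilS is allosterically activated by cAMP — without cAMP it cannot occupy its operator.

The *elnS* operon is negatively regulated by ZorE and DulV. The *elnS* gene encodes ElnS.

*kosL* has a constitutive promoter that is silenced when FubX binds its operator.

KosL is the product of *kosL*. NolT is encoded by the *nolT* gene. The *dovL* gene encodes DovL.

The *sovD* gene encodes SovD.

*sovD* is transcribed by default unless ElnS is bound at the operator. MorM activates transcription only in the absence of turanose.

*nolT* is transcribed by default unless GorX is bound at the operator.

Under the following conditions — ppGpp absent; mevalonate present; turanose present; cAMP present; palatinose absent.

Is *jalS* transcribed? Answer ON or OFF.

OFF

Turanose is present, so MorM is inactive.
Required activator MorM is absent, so *fubX* is not transcribed.
So FubX is not produced.
With no repressor bound, *kosL* is transcribed.
So KosL is produced and active.
Mevalonate is present, so GorX is active.
With repressor GorX bound, *nolT* is not transcribed.
So NolT is not produced.
ppGpp is absent, so ZorE is active.
Palatinose is absent, so DulV is inactive.
With repressor ZorE bound, *elnS* is not transcribed.
So ElnS is not produced.
With no repressor bound, *sovD* is transcribed.
So SovD is produced and active.
cAMP is present, so CilS is active.
With repressor CilS bound, *dovL* is not transcribed.
So DovL is not produced.
Required activator DovL is absent, so *jalS* is not transcribed.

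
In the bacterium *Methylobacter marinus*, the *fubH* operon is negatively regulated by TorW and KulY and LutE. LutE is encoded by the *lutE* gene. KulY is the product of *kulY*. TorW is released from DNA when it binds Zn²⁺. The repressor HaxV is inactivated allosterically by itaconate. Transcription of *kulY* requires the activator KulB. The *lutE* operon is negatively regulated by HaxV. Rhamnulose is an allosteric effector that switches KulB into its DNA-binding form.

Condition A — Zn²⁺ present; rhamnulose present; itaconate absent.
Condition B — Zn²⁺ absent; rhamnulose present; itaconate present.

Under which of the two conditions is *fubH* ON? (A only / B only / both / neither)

Condition A:
Zn²⁺ is present, so TorW is inactive.
Rhamnulose is present, so KulB is active.
No repressor is bound and KulB is active, so *kulY* is transcribed.
So KulY is produced and active.
Itaconate is absent, so HaxV is active.
With repressor HaxV bound, *lutE* is not transcribed.
So LutE is not produced.
With repressor KulY bound, *fubH* is not transcribed.
→ *fubH* is OFF in A.
Condition B:
Zn²⁺ is absent, so TorW is active.
Rhamnulose is present, so KulB is active.
No repressor is bound and KulB is active, so *kulY* is transcribed.
So KulY is produced and active.
Itaconate is present, so HaxV is inactive.
With no repressor bound, *lutE* is transcribed.
So LutE is produced and active.
With repressor TorW bound, *fubH* is not transcribed.
→ *fubH* is OFF in B.

neither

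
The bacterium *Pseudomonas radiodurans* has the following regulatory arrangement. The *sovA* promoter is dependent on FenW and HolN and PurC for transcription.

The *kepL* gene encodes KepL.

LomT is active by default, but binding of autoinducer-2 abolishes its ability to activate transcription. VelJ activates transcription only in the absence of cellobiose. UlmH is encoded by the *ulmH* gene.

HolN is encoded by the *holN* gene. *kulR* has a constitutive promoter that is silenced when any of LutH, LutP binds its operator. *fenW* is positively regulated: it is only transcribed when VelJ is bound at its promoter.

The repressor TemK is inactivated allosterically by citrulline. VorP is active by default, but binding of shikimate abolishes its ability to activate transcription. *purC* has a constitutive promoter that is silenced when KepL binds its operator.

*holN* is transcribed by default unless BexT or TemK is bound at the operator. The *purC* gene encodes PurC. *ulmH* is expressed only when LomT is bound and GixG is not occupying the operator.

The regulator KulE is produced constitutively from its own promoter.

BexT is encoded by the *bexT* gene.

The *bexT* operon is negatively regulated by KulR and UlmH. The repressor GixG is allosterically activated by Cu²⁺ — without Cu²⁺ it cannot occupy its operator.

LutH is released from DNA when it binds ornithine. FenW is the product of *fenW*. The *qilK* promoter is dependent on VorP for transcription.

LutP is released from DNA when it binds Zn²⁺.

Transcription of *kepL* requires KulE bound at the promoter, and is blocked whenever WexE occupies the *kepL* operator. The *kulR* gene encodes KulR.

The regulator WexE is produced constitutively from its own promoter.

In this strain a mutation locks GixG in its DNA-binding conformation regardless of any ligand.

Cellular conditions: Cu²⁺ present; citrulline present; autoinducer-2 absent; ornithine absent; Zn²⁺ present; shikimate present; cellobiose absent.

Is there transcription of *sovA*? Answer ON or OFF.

OFF

Cellobiose is absent, so VelJ is active.
No repressor is bound and VelJ is active, so *fenW* is transcribed.
So FenW is produced and active.
Ornithine is absent, so LutH is active.
Zn²⁺ is present, so LutP is inactive.
With repressor LutH bound, *kulR* is not transcribed.
So KulR is not produced.
GixG is constitutively active in this strain.
Autoinducer-2 is absent, so LomT is active.
With repressor GixG bound, *ulmH* is not transcribed.
So UlmH is not produced.
With no repressor bound, *bexT* is transcribed.
So BexT is produced and active.
Citrulline is present, so TemK is inactive.
With repressor BexT bound, *holN* is not transcribed.
So HolN is not produced.
WexE is produced constitutively and is active.
KulE is produced constitutively and is active.
With repressor WexE bound, *kepL* is not transcribed.
So KepL is not produced.
With no repressor bound, *purC* is transcribed.
So PurC is produced and active.
Required activator HolN is absent, so *sovA* is not transcribed.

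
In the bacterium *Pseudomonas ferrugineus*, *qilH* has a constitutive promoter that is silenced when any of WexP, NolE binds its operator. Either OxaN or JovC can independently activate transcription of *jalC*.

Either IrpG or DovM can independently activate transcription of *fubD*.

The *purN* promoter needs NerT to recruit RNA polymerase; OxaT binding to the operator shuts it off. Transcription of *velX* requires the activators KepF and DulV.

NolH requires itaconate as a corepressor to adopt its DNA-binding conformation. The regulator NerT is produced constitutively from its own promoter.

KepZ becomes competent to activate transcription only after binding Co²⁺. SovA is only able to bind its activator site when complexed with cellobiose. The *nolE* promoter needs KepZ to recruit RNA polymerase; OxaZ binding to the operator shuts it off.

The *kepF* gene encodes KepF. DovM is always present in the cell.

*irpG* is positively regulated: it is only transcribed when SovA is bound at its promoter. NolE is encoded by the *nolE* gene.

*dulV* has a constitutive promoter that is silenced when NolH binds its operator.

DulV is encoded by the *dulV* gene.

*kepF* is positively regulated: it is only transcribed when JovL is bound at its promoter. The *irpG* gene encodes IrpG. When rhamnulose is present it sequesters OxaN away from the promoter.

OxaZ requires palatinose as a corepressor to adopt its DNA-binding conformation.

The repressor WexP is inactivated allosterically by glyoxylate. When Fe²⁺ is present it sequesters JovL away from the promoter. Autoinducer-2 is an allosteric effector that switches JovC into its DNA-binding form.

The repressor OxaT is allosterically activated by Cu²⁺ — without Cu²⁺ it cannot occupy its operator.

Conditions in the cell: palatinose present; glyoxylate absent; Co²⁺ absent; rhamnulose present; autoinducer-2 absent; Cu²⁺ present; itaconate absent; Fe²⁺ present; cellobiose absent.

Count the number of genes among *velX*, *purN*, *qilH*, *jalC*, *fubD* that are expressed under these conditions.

1

Fe²⁺ is present, so JovL is inactive.
Required activator JovL is absent, so *kepF* is not transcribed.
So KepF is not produced.
Itaconate is absent, so NolH is inactive.
With no repressor bound, *dulV* is transcribed.
So DulV is produced and active.
Required activator KepF is absent, so *velX* is not transcribed.
→ *velX* is OFF.
Cu²⁺ is present, so OxaT is active.
NerT is produced constitutively and is active.
With repressor OxaT bound, *purN* is not transcribed.
→ *purN* is OFF.
Glyoxylate is absent, so WexP is active.
Palatinose is present, so OxaZ is active.
Co²⁺ is absent, so KepZ is inactive.
With repressor OxaZ bound, *nolE* is not transcribed.
So NolE is not produced.
With repressor WexP bound, *qilH* is not transcribed.
→ *qilH* is OFF.
Rhamnulose is present, so OxaN is inactive.
Autoinducer-2 is absent, so JovC is inactive.
No activator is available at the *jalC* promoter, so *jalC* is not transcribed.
→ *jalC* is OFF.
Cellobiose is absent, so SovA is inactive.
Required activator SovA is absent, so *irpG* is not transcribed.
So IrpG is not produced.
DovM is produced constitutively and is active.
Activator DovM is present, so *fubD* is transcribed.
→ *fubD* is ON.
1 of the 5 genes is transcribed.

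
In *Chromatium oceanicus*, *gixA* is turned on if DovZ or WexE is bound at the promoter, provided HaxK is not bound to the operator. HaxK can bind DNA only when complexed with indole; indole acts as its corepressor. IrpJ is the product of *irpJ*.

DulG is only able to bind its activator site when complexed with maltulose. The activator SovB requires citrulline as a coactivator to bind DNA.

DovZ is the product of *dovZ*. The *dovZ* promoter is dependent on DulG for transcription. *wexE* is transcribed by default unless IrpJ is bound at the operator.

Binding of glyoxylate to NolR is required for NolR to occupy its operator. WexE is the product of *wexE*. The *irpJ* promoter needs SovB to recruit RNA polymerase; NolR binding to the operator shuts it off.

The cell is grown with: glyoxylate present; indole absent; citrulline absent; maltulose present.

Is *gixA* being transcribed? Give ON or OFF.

ON

Maltulose is present, so DulG is active.
No repressor is bound and DulG is active, so *dovZ* is transcribed.
So DovZ is produced and active.
Indole is absent, so HaxK is inactive.
Glyoxylate is present, so NolR is active.
Citrulline is absent, so SovB is inactive.
With repressor NolR bound, *irpJ* is not transcribed.
So IrpJ is not produced.
With no repressor bound, *wexE* is transcribed.
So WexE is produced and active.
Activator DovZ is present, so *gixA* is transcribed.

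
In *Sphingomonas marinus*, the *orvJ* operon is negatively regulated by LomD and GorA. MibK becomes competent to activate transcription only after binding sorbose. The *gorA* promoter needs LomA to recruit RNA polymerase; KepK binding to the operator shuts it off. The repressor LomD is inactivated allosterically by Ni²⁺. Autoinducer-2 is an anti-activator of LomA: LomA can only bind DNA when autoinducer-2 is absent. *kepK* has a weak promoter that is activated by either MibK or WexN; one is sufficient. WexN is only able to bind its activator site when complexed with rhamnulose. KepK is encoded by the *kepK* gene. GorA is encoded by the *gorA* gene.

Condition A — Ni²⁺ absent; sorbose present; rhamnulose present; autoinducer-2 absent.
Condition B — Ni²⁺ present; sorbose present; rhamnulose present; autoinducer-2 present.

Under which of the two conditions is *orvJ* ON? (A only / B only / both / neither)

B only

Condition A:
Ni²⁺ is absent, so LomD is active.
Sorbose is present, so MibK is active.
Rhamnulose is present, so WexN is active.
Activator MibK is present, so *kepK* is transcribed.
So KepK is produced and active.
Autoinducer-2 is absent, so LomA is active.
With repressor KepK bound, *gorA* is not transcribed.
So GorA is not produced.
With repressor LomD bound, *orvJ* is not transcribed.
→ *orvJ* is OFF in A.
Condition B:
Ni²⁺ is present, so LomD is inactive.
Sorbose is present, so MibK is active.
Rhamnulose is present, so WexN is active.
Activator MibK is present, so *kepK* is transcribed.
So KepK is produced and active.
Autoinducer-2 is present, so LomA is inactive.
With repressor KepK bound, *gorA* is not transcribed.
So GorA is not produced.
With no repressor bound, *orvJ* is transcribed.
→ *orvJ* is ON in B.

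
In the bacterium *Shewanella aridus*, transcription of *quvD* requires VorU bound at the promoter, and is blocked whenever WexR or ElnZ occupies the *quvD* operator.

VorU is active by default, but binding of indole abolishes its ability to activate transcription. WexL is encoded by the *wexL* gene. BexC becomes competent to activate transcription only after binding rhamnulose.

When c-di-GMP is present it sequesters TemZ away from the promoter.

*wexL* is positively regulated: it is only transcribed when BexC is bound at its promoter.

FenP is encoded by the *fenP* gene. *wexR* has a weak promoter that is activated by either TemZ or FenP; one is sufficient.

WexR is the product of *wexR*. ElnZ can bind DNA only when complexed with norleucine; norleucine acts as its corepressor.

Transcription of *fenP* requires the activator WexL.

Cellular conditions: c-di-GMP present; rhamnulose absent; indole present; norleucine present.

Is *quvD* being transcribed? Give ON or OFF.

OFF

c-di-GMP is present, so TemZ is inactive.
Rhamnulose is absent, so BexC is inactive.
Required activator BexC is absent, so *wexL* is not transcribed.
So WexL is not produced.
Required activator WexL is absent, so *fenP* is not transcribed.
So FenP is not produced.
No activator is available at the *wexR* promoter, so *wexR* is not transcribed.
So WexR is not produced.
Indole is present, so VorU is inactive.
Norleucine is present, so ElnZ is active.
With repressor ElnZ bound, *quvD* is not transcribed.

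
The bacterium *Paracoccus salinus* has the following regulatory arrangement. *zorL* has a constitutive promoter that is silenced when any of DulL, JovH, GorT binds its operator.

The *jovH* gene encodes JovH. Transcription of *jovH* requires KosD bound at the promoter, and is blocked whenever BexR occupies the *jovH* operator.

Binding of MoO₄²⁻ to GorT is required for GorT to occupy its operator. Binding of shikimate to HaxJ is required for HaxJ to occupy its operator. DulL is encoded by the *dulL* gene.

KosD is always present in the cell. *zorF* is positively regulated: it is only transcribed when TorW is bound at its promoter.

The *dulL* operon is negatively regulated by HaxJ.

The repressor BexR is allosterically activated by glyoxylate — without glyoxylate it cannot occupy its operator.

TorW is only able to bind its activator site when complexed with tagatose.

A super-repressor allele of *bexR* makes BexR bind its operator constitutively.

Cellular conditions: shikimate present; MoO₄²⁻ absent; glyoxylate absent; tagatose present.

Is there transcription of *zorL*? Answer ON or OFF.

Shikimate is present, so HaxJ is active.
With repressor HaxJ bound, *dulL* is not transcribed.
So DulL is not produced.
BexR is constitutively active in this strain.
KosD is produced constitutively and is active.
With repressor BexR bound, *jovH* is not transcribed.
So JovH is not produced.
MoO₄²⁻ is absent, so GorT is inactive.
With no repressor bound, *zorL* is transcribed.

ON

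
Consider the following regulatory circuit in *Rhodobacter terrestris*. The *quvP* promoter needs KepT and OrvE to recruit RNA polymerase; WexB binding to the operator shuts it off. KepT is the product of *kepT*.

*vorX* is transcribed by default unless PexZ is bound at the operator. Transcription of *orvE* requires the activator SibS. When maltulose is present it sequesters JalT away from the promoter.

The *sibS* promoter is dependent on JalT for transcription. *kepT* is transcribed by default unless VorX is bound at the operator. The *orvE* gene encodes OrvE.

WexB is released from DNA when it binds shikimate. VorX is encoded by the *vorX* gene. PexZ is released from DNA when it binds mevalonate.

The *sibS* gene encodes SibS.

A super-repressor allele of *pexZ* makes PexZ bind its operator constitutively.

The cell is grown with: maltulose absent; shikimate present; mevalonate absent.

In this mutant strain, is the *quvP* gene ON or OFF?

ON

PexZ is constitutively active in this strain.
With repressor PexZ bound, *vorX* is not transcribed.
So VorX is not produced.
With no repressor bound, *kepT* is transcribed.
So KepT is produced and active.
Shikimate is present, so WexB is inactive.
Maltulose is absent, so JalT is active.
No repressor is bound and JalT is active, so *sibS* is transcribed.
So SibS is produced and active.
No repressor is bound and SibS is active, so *orvE* is transcribed.
So OrvE is produced and active.
No repressor is bound and KepT and OrvE are active, so *quvP* is transcribed.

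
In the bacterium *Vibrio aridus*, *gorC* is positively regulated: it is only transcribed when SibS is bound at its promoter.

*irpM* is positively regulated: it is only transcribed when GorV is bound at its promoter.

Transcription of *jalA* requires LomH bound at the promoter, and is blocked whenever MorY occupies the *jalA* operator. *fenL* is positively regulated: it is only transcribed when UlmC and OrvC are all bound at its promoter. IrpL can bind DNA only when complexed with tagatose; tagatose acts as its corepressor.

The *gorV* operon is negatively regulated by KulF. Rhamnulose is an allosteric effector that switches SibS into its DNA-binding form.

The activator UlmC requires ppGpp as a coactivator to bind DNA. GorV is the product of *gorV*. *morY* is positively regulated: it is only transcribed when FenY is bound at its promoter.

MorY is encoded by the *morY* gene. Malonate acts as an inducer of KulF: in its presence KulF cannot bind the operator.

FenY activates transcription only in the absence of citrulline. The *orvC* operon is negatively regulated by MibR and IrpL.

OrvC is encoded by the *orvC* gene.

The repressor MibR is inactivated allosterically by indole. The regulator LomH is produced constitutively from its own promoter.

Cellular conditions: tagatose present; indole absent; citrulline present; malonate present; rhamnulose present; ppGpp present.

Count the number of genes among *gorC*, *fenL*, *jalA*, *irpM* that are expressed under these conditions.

Rhamnulose is present, so SibS is active.
No repressor is bound and SibS is active, so *gorC* is transcribed.
→ *gorC* is ON.
ppGpp is present, so UlmC is active.
Indole is absent, so MibR is active.
Tagatose is present, so IrpL is active.
With repressor MibR bound, *orvC* is not transcribed.
So OrvC is not produced.
Required activator OrvC is absent, so *fenL* is not transcribed.
→ *fenL* is OFF.
LomH is produced constitutively and is active.
Citrulline is present, so FenY is inactive.
Required activator FenY is absent, so *morY* is not transcribed.
So MorY is not produced.
No repressor is bound and LomH is active, so *jalA* is transcribed.
→ *jalA* is ON.
Malonate is present, so KulF is inactive.
With no repressor bound, *gorV* is transcribed.
So GorV is produced and active.
No repressor is bound and GorV is active, so *irpM* is transcribed.
→ *irpM* is ON.
3 of the 4 genes are transcribed.

3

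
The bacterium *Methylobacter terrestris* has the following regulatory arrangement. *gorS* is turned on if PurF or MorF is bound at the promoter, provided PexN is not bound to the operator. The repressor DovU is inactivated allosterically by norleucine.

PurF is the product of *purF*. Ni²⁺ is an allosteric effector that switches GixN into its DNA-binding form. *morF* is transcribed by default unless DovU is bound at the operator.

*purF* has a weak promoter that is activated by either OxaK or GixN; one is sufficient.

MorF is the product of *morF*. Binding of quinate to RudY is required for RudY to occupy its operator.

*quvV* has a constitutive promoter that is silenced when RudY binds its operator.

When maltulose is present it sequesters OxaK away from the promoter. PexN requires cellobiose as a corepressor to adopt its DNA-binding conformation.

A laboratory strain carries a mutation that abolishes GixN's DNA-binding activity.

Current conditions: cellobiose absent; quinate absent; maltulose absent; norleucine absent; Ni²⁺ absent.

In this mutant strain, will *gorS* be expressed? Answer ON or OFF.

Maltulose is absent, so OxaK is active.
GixN is non-functional in this strain, so it has no effect.
Activator OxaK is present, so *purF* is transcribed.
So PurF is produced and active.
Norleucine is absent, so DovU is active.
With repressor DovU bound, *morF* is not transcribed.
So MorF is not produced.
Cellobiose is absent, so PexN is inactive.
Activator PurF is present, so *gorS* is transcribed.

ON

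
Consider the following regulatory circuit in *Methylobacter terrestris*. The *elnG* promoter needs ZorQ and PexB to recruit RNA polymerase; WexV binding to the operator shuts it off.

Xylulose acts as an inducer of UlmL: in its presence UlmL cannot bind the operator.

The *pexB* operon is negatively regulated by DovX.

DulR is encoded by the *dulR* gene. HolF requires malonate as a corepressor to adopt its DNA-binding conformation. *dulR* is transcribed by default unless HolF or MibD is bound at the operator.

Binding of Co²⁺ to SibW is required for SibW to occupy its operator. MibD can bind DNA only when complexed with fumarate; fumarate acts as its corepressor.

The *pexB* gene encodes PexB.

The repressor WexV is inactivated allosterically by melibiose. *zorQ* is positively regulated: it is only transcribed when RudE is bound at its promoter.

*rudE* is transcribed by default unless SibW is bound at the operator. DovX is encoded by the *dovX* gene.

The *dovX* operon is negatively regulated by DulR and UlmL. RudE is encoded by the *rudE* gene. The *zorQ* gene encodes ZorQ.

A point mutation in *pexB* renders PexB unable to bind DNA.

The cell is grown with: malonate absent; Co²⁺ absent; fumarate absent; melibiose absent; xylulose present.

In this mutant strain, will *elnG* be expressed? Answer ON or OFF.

Melibiose is absent, so WexV is active.
Co²⁺ is absent, so SibW is inactive.
With no repressor bound, *rudE* is transcribed.
So RudE is produced and active.
No repressor is bound and RudE is active, so *zorQ* is transcribed.
So ZorQ is produced and active.
PexB is non-functional in this strain, so it has no effect.
With repressor WexV bound, *elnG* is not transcribed.

OFF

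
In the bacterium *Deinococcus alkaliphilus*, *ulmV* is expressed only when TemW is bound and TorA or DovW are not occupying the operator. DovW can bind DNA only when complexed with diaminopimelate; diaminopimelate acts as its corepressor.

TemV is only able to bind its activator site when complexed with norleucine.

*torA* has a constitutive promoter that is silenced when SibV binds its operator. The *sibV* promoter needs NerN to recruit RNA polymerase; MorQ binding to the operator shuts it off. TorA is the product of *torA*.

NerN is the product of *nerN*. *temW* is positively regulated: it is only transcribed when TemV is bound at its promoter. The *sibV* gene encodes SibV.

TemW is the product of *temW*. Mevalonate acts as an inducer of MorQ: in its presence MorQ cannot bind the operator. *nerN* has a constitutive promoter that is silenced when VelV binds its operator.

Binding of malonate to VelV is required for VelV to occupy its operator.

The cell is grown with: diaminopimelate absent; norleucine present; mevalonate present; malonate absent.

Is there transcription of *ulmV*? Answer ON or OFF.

ON

Norleucine is present, so TemV is active.
No repressor is bound and TemV is active, so *temW* is transcribed.
So TemW is produced and active.
Mevalonate is present, so MorQ is inactive.
Malonate is absent, so VelV is inactive.
With no repressor bound, *nerN* is transcribed.
So NerN is produced and active.
No repressor is bound and NerN is active, so *sibV* is transcribed.
So SibV is produced and active.
With repressor SibV bound, *torA* is not transcribed.
So TorA is not produced.
Diaminopimelate is absent, so DovW is inactive.
No repressor is bound and TemW is active, so *ulmV* is transcribed.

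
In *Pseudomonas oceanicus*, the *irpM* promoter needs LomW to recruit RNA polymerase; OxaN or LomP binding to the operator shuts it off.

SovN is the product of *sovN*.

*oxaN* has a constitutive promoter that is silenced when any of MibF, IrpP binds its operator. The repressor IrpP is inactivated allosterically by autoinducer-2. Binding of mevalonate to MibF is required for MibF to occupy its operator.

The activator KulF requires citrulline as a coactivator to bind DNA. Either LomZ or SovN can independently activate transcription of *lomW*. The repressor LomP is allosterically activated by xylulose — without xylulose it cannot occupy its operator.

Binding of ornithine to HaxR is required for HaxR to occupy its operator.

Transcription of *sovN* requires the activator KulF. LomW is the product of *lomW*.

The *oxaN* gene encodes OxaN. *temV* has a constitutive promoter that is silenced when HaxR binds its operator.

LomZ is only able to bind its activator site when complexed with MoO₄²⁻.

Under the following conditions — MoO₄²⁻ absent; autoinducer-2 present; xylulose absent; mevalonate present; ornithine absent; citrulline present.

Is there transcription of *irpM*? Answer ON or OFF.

Mevalonate is present, so MibF is active.
Autoinducer-2 is present, so IrpP is inactive.
With repressor MibF bound, *oxaN* is not transcribed.
So OxaN is not produced.
MoO₄²⁻ is absent, so LomZ is inactive.
Citrulline is present, so KulF is active.
No repressor is bound and KulF is active, so *sovN* is transcribed.
So SovN is produced and active.
Activator SovN is present, so *lomW* is transcribed.
So LomW is produced and active.
Xylulose is absent, so LomP is inactive.
No repressor is bound and LomW is active, so *irpM* is transcribed.

ON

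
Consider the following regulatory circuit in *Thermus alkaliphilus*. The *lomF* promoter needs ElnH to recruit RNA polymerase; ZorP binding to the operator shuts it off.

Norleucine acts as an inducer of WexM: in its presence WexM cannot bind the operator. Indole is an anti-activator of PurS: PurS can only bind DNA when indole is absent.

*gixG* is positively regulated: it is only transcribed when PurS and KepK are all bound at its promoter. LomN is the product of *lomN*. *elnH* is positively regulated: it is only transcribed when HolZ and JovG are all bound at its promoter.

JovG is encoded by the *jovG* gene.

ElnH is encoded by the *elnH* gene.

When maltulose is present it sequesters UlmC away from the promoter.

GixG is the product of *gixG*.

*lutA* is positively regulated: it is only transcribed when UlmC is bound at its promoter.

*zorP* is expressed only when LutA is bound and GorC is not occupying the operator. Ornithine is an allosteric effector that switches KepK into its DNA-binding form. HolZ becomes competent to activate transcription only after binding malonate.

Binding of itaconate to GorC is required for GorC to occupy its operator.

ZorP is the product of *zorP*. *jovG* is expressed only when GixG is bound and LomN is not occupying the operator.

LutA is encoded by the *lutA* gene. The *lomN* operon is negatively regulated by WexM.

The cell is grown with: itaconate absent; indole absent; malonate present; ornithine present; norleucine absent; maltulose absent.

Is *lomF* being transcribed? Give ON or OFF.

Malonate is present, so HolZ is active.
Norleucine is absent, so WexM is active.
With repressor WexM bound, *lomN* is not transcribed.
So LomN is not produced.
Indole is absent, so PurS is active.
Ornithine is present, so KepK is active.
No repressor is bound and PurS and KepK are active, so *gixG* is transcribed.
So GixG is produced and active.
No repressor is bound and GixG is active, so *jovG* is transcribed.
So JovG is produced and active.
No repressor is bound and HolZ and JovG are active, so *elnH* is transcribed.
So ElnH is produced and active.
Itaconate is absent, so GorC is inactive.
Maltulose is absent, so UlmC is active.
No repressor is bound and UlmC is active, so *lutA* is transcribed.
So LutA is produced and active.
No repressor is bound and LutA is active, so *zorP* is transcribed.
So ZorP is produced and active.
With repressor ZorP bound, *lomF* is not transcribed.

OFF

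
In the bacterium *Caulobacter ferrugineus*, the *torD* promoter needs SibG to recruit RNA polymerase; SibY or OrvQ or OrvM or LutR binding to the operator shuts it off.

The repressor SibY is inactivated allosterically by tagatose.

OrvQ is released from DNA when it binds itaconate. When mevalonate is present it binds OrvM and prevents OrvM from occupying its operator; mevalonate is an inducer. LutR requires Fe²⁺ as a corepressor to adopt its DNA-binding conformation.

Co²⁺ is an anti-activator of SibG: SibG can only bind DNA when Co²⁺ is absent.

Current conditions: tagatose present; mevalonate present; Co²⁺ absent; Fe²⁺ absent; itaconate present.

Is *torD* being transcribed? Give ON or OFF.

ON

Tagatose is present, so SibY is inactive.
Itaconate is present, so OrvQ is inactive.
Mevalonate is present, so OrvM is inactive.
Fe²⁺ is absent, so LutR is inactive.
Co²⁺ is absent, so SibG is active.
No repressor is bound and SibG is active, so *torD* is transcribed.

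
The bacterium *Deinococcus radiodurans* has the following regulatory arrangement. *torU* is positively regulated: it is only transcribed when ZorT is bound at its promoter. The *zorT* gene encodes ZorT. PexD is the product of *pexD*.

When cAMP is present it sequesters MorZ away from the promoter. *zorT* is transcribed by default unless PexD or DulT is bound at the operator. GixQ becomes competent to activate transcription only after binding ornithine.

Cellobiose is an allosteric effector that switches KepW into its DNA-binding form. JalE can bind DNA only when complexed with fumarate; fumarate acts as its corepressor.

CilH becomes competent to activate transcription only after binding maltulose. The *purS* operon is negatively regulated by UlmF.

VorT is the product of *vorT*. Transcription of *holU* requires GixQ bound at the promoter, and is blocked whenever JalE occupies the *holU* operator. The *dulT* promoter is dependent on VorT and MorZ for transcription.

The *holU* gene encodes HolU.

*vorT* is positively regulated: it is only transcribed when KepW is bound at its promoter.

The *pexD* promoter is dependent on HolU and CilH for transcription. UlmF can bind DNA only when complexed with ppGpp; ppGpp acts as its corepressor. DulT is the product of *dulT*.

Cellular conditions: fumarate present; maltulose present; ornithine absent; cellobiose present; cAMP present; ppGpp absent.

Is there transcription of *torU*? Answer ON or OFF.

Fumarate is present, so JalE is active.
Ornithine is absent, so GixQ is inactive.
With repressor JalE bound, *holU* is not transcribed.
So HolU is not produced.
Maltulose is present, so CilH is active.
Required activator HolU is absent, so *pexD* is not transcribed.
So PexD is not produced.
Cellobiose is present, so KepW is active.
No repressor is bound and KepW is active, so *vorT* is transcribed.
So VorT is produced and active.
cAMP is present, so MorZ is inactive.
Required activator MorZ is absent, so *dulT* is not transcribed.
So DulT is not produced.
With no repressor bound, *zorT* is transcribed.
So ZorT is produced and active.
No repressor is bound and ZorT is active, so *torU* is transcribed.

ON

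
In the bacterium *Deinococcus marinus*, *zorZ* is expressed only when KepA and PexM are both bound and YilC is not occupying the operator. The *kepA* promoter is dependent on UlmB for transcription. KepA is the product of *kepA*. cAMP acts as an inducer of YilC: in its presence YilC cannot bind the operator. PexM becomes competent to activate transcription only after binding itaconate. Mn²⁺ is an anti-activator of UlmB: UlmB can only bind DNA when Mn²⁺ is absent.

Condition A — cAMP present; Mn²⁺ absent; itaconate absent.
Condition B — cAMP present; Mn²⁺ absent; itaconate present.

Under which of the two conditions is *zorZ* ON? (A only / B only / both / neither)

Condition A:
cAMP is present, so YilC is inactive.
Mn²⁺ is absent, so UlmB is active.
No repressor is bound and UlmB is active, so *kepA* is transcribed.
So KepA is produced and active.
Itaconate is absent, so PexM is inactive.
Required activator PexM is absent, so *zorZ* is not transcribed.
→ *zorZ* is OFF in A.
Condition B:
cAMP is present, so YilC is inactive.
Mn²⁺ is absent, so UlmB is active.
No repressor is bound and UlmB is active, so *kepA* is transcribed.
So KepA is produced and active.
Itaconate is present, so PexM is active.
No repressor is bound and KepA and PexM are active, so *zorZ* is transcribed.
→ *zorZ* is ON in B.

B only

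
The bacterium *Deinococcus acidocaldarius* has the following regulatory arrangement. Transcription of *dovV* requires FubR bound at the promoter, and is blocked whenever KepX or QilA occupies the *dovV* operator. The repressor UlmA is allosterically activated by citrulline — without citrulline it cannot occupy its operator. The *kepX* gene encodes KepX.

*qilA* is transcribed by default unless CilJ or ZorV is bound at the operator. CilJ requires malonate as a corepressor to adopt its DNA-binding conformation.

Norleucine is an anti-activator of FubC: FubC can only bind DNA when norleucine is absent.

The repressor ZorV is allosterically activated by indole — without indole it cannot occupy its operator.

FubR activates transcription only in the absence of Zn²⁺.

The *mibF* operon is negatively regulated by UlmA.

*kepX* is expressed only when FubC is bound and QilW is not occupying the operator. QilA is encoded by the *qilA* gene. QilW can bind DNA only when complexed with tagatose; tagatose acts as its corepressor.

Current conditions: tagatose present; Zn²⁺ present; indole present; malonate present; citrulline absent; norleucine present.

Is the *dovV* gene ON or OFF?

Zn²⁺ is present, so FubR is inactive.
Tagatose is present, so QilW is active.
Norleucine is present, so FubC is inactive.
With repressor QilW bound, *kepX* is not transcribed.
So KepX is not produced.
Malonate is present, so CilJ is active.
Indole is present, so ZorV is active.
With repressor CilJ bound, *qilA* is not transcribed.
So QilA is not produced.
Required activator FubR is absent, so *dovV* is not transcribed.

OFF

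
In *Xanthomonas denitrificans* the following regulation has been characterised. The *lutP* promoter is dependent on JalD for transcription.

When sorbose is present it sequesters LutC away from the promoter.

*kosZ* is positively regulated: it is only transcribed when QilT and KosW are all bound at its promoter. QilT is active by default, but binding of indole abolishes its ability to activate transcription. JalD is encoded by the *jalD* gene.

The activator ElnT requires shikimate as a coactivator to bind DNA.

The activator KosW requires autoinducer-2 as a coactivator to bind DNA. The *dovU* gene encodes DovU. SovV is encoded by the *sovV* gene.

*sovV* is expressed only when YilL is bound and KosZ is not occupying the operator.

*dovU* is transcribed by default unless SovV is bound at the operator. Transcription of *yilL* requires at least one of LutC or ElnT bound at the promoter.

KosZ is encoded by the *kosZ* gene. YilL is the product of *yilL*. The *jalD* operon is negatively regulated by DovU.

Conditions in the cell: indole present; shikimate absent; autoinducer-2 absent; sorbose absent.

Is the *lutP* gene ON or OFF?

Indole is present, so QilT is inactive.
Autoinducer-2 is absent, so KosW is inactive.
Required activator QilT is absent, so *kosZ* is not transcribed.
So KosZ is not produced.
Sorbose is absent, so LutC is active.
Shikimate is absent, so ElnT is inactive.
Activator LutC is present, so *yilL* is transcribed.
So YilL is produced and active.
No repressor is bound and YilL is active, so *sovV* is transcribed.
So SovV is produced and active.
With repressor SovV bound, *dovU* is not transcribed.
So DovU is not produced.
With no repressor bound, *jalD* is transcribed.
So JalD is produced and active.
No repressor is bound and JalD is active, so *lutP* is transcribed.

ON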